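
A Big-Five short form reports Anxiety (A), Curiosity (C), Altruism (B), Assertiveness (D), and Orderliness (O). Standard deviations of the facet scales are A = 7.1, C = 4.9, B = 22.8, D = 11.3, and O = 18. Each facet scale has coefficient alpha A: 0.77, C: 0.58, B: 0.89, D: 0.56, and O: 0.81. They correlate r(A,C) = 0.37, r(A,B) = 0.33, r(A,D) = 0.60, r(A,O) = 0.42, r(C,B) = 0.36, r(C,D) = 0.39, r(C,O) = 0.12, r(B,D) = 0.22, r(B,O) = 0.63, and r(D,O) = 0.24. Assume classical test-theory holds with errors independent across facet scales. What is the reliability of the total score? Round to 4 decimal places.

Var(A+C+B+D+O) = 7.1² + 4.9² + 22.8² + 11.3² + 18² + 2·[7.1·4.9·0.37 + 7.1·22.8·0.33 + 7.1·11.3·0.60 + 7.1·18·0.42 + 4.9·22.8·0.36 + 4.9·11.3·0.39 + 4.9·18·0.12 + 22.8·11.3·0.22 + 22.8·18·0.63 + 11.3·18·0.24] = 1045.95 + 1209.11 = 2255.06.
Because errors are independent across components, Cov(Tᵢ,Tⱼ) = Cov(Xᵢ,Xⱼ); the off-diagonal part of the true-score variance is the same as above.
True-score variance = [7.1²·0.77 + 4.9²·0.58 + 22.8²·0.89 + 11.3²·0.56 + 18²·0.81] + 1209.11 = 849.346 + 1209.11 = 2058.45.
Reliability = 2058.45 / 2255.06 = 0.9128.

0.9128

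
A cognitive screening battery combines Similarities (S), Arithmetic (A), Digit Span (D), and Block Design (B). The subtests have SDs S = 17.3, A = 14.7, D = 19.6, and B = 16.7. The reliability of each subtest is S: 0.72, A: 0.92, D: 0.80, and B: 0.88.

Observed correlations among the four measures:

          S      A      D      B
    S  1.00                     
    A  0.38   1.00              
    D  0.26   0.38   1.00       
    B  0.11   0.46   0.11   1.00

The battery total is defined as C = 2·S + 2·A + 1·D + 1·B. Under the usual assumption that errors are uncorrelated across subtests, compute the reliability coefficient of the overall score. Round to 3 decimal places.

0.896

Var(C) = 2²·17.3² + 2²·14.7² + 19.6² + 16.7² + 2·[4·17.3·14.7·0.38 + 2·17.3·19.6·0.26 + 2·17.3·16.7·0.11 + 2·14.7·19.6·0.38 + 2·14.7·16.7·0.46 + 19.6·16.7·0.11] = 2724.57 + 2214.52 = 4939.09.
With uncorrelated errors the cross-covariances are all true-score covariance, so they carry over unchanged; only the diagonal terms shrink to ρᵢσᵢ².
True-score variance = [2²·17.3²·0.72 + 2²·14.7²·0.92 + 19.6²·0.80 + 16.7²·0.88] + 2214.52 = 2209.92 + 2214.52 = 4424.44.
Reliability = 4424.44 / 4939.09 = 0.896.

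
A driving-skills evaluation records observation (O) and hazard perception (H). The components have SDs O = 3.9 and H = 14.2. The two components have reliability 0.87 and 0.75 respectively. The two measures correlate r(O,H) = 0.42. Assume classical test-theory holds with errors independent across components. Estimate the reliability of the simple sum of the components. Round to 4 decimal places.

Var(O+H) = 3.9² + 14.2² + 2·[3.9·14.2·0.42] = 216.85 + 46.5192 = 263.369.
Because errors are independent across components, Cov(Tᵢ,Tⱼ) = Cov(Xᵢ,Xⱼ); the off-diagonal part of the true-score variance is the same as above.
True-score variance = [3.9²·0.87 + 14.2²·0.75] + 46.5192 = 164.463 + 46.5192 = 210.982.
Reliability = 210.982 / 263.369 = 0.8011.

0.8011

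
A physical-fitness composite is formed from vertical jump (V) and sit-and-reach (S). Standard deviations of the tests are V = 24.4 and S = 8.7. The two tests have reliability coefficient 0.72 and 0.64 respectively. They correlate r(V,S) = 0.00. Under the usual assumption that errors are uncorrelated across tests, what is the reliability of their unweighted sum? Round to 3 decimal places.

Var(V+S) = 24.4² + 8.7² + 2·[24.4·8.7·0.00] = 671.05 + 0 = 671.05.
Because errors are independent across components, Cov(Tᵢ,Tⱼ) = Cov(Xᵢ,Xⱼ); the off-diagonal part of the true-score variance is the same as above.
True-score variance = [24.4²·0.72 + 8.7²·0.64] + 0 = 477.101 + 0 = 477.101.
Reliability = 477.101 / 671.05 = 0.711.

0.711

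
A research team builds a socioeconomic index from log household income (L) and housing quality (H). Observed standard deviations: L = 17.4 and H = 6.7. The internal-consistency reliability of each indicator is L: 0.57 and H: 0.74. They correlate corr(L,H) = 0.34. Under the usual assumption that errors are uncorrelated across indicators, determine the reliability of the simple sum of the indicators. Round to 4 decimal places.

0.6677

Var(L+H) = 17.4² + 6.7² + 2·[17.4·6.7·0.34] = 347.65 + 79.2744 = 426.924.
With uncorrelated errors the cross-covariances are all true-score covariance, so they carry over unchanged; only the diagonal terms shrink to ρᵢσᵢ².
True-score variance = [17.4²·0.57 + 6.7²·0.74] + 79.2744 = 205.792 + 79.2744 = 285.066.
Reliability = 285.066 / 426.924 = 0.6677.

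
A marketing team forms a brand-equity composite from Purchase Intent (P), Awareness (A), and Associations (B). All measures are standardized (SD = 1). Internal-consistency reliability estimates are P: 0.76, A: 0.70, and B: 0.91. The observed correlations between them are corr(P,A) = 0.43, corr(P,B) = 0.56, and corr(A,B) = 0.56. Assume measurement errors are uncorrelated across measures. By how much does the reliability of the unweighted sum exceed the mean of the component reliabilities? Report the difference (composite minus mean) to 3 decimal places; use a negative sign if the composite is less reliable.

Var(sum) = 3 + 3.1 = 6.1; true-score variance = 2.37 + 3.1 = 5.47; composite reliability = 0.8967.
Mean component reliability = 0.7900.
Difference = 0.8967 − 0.7900 = 0.107.

0.107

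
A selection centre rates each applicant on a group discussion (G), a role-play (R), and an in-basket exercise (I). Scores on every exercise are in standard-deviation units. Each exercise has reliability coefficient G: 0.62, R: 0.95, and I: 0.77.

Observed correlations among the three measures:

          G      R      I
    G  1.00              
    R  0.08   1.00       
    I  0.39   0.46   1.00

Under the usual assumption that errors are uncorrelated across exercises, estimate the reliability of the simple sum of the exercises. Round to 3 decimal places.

0.864

Var(G+R+I) = 3 + 2·[0.08 + 0.39 + 0.46] = 3 + 1.86 = 4.86.
With uncorrelated errors the cross-covariances are all true-score covariance, so they carry over unchanged; only the diagonal terms shrink to ρᵢσᵢ².
True-score variance = [0.62 + 0.95 + 0.77] + 1.86 = 2.34 + 1.86 = 4.2.
Reliability = 4.2 / 4.86 = 0.864.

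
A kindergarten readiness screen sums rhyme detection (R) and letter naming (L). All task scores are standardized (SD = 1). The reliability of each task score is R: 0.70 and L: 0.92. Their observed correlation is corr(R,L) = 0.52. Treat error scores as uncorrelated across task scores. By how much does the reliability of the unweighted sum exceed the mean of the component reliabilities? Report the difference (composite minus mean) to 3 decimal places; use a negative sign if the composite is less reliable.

0.065

Var(sum) = 2 + 1.04 = 3.04; true-score variance = 1.62 + 1.04 = 2.66; composite reliability = 0.8750.
Mean component reliability = 0.8100.
Difference = 0.8750 − 0.8100 = 0.065.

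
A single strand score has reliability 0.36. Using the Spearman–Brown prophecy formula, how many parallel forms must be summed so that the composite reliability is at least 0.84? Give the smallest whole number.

k ≥ ρ*(1−ρ₁)/(ρ₁(1−ρ*)) = 0.84·0.64 / (0.36·0.16) = 9.333.
Smallest integer k = 10.

10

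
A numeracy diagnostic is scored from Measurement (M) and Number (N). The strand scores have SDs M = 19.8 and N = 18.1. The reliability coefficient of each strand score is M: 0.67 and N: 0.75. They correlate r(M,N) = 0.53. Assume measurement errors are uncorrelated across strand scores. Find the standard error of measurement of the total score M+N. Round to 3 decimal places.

Var(total) = 719.65 + 379.883 = 1099.53.
True-score variance = 508.374 + 379.883 = 888.257, so reliability = 0.8078.
Error variance = 1099.53 − 888.257 = 211.276; SEM = √211.276 = 14.535.

14.535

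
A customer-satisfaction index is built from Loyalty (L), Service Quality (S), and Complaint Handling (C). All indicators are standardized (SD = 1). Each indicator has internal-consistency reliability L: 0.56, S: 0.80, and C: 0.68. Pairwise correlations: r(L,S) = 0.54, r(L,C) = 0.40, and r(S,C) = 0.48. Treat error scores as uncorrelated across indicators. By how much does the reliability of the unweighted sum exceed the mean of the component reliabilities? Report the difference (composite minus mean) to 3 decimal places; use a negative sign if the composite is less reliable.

Var(sum) = 3 + 2.84 = 5.84; true-score variance = 2.04 + 2.84 = 4.88; composite reliability = 0.8356.
Mean component reliability = 0.6800.
Difference = 0.8356 − 0.6800 = 0.156.

0.156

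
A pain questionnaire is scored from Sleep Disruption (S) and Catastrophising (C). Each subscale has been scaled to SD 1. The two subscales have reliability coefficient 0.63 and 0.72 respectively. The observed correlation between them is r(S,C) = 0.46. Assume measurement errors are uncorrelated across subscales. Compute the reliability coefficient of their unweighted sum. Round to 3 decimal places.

Var(S+C) = 2 + 2·[0.46] = 2 + 0.92 = 2.92.
Under uncorrelated errors the observed covariances equal the true-score covariances, so only the own-variance terms attenuate.
True-score variance = [0.63 + 0.72] + 0.92 = 1.35 + 0.92 = 2.27.
Reliability = 2.27 / 2.92 = 0.777.

0.777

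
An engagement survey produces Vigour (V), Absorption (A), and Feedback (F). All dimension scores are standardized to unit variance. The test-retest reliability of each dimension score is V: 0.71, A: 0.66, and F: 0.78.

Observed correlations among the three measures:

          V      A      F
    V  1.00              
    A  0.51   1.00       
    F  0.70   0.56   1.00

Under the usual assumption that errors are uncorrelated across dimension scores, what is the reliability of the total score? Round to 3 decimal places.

Var(V+A+F) = 3 + 2·[0.51 + 0.70 + 0.56] = 3 + 3.54 = 6.54.
With uncorrelated errors the cross-covariances are all true-score covariance, so they carry over unchanged; only the diagonal terms shrink to ρᵢσᵢ².
True-score variance = [0.71 + 0.66 + 0.78] + 3.54 = 2.15 + 3.54 = 5.69.
Reliability = 5.69 / 6.54 = 0.870.

0.870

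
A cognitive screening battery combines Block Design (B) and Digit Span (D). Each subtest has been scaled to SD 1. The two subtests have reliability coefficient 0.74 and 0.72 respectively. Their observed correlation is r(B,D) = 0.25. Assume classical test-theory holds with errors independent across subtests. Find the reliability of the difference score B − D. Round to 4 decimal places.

0.6400

Var(B−D) = 1 + 1 − 2·0.25 = 2 − 0.5 = 1.5.
With uncorrelated errors the cross-covariances are all true-score covariance, so they carry over unchanged; only the diagonal terms shrink to ρᵢσᵢ².
True-score variance = [0.74 + 0.72] − 0.5 = 1.46 − 0.5 = 0.96.
Reliability = 0.96 / 1.5 = 0.6400.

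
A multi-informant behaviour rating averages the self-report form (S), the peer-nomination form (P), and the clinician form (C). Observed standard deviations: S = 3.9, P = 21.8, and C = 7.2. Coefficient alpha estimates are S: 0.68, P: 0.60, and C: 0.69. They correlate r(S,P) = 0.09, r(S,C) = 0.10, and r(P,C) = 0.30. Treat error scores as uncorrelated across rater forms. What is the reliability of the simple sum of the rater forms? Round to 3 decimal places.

0.679

Var(S+P+C) = 3.9² + 21.8² + 7.2² + 2·[3.9·21.8·0.09 + 3.9·7.2·0.10 + 21.8·7.2·0.30] = 542.29 + 115.096 = 657.386.
Under uncorrelated errors the observed covariances equal the true-score covariances, so only the own-variance terms attenuate.
True-score variance = [3.9²·0.68 + 21.8²·0.60 + 7.2²·0.69] + 115.096 = 331.256 + 115.096 = 446.352.
Reliability = 446.352 / 657.386 = 0.679.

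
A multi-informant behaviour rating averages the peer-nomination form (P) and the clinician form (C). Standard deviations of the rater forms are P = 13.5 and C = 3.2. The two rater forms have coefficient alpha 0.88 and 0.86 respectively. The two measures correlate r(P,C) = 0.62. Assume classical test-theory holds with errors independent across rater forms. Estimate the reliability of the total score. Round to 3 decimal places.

0.905

Var(P+C) = 13.5² + 3.2² + 2·[13.5·3.2·0.62] = 192.49 + 53.568 = 246.058.
Under uncorrelated errors the observed covariances equal the true-score covariances, so only the own-variance terms attenuate.
True-score variance = [13.5²·0.88 + 3.2²·0.86] + 53.568 = 169.186 + 53.568 = 222.754.
Reliability = 222.754 / 246.058 = 0.905.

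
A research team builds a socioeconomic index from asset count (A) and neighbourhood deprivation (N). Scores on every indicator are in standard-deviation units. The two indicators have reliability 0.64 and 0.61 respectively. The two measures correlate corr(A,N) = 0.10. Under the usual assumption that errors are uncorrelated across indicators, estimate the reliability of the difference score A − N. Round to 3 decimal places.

Var(A−N) = 1 + 1 − 2·0.10 = 2 − 0.2 = 1.8.
With uncorrelated errors the cross-covariances are all true-score covariance, so they carry over unchanged; only the diagonal terms shrink to ρᵢσᵢ².
True-score variance = [0.64 + 0.61] − 0.2 = 1.25 − 0.2 = 1.05.
Reliability = 1.05 / 1.8 = 0.583.

0.583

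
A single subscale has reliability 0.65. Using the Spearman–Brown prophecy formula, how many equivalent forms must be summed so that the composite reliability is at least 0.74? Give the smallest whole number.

k ≥ ρ*(1−ρ₁)/(ρ₁(1−ρ*)) = 0.74·0.35 / (0.65·0.26) = 1.533.
Smallest integer k = 2.

2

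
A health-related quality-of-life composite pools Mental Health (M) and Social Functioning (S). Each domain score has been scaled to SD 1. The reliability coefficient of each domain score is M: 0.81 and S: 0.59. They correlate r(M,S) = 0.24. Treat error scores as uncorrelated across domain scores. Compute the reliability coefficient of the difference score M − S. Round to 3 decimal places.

Var(M−S) = 1 + 1 − 2·0.24 = 2 − 0.48 = 1.52.
Under uncorrelated errors the observed covariances equal the true-score covariances, so only the own-variance terms attenuate.
True-score variance = [0.81 + 0.59] − 0.48 = 1.4 − 0.48 = 0.92.
Reliability = 0.92 / 1.52 = 0.605.

0.605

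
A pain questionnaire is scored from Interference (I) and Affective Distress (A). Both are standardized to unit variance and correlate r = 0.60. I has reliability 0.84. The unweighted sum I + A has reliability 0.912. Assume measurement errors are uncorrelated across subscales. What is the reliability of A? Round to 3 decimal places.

Var(I+A) = 2 + 2·0.60 = 3.200.
True-score variance = ρ_I + ρ_A + 2·0.60, so 0.912 = (0.84 + ρ_A + 1.20) / 3.200.
ρ_A = 0.912·3.200 − 0.84 − 1.20 = 0.878.

0.878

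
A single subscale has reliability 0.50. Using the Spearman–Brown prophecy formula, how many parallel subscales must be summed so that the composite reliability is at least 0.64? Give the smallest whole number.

2

k ≥ ρ*(1−ρ₁)/(ρ₁(1−ρ*)) = 0.64·0.50 / (0.50·0.36) = 1.778.
Smallest integer k = 2.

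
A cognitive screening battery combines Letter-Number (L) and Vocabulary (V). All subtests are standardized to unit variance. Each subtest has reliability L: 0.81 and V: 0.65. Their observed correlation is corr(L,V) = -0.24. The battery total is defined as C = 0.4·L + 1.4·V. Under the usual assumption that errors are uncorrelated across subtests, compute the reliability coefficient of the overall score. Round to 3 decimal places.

0.613

Var(C) = 0.4² + 1.4² + 2·[0.56·(-0.24)] = 2.12 − 0.2688 = 1.8512.
Under uncorrelated errors the observed covariances equal the true-score covariances, so only the own-variance terms attenuate.
True-score variance = [0.4²·0.81 + 1.4²·0.65] − 0.2688 = 1.4036 − 0.2688 = 1.1348.
Reliability = 1.1348 / 1.8512 = 0.613.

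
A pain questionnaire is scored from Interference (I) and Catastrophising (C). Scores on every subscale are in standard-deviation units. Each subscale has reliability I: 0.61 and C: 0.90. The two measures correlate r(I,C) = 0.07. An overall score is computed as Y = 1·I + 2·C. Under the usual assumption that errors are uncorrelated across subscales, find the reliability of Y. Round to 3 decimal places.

0.850

Var(Y) = 1 + 2² + 2·[2·0.07] = 5 + 0.28 = 5.28.
Because errors are independent across components, Cov(Tᵢ,Tⱼ) = Cov(Xᵢ,Xⱼ); the off-diagonal part of the true-score variance is the same as above.
True-score variance = [0.61 + 2²·0.90] + 0.28 = 4.21 + 0.28 = 4.49.
Reliability = 4.49 / 5.28 = 0.850.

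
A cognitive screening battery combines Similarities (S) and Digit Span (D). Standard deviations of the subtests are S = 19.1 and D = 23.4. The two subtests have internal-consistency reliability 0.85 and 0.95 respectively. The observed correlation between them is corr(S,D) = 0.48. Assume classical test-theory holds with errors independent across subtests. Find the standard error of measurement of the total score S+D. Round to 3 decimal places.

Var(total) = 912.37 + 429.062 = 1341.43.
True-score variance = 830.27 + 429.062 = 1259.33, so reliability = 0.9388.
Error variance = 1341.43 − 1259.33 = 82.0995; SEM = √82.0995 = 9.061.

9.061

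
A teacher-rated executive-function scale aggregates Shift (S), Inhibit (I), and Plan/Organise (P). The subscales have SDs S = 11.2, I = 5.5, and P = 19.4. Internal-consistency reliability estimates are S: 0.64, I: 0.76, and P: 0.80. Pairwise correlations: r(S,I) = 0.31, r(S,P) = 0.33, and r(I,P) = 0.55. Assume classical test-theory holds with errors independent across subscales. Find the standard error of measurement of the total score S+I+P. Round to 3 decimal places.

11.300

Var(total) = 532.05 + 298.967 = 831.017.
True-score variance = 404.36 + 298.967 = 703.326, so reliability = 0.8463.
Error variance = 831.017 − 703.326 = 127.69; SEM = √127.69 = 11.300.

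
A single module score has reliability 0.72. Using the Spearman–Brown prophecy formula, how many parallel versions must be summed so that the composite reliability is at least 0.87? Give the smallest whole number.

3

k ≥ ρ*(1−ρ₁)/(ρ₁(1−ρ*)) = 0.87·0.28 / (0.72·0.13) = 2.603.
Smallest integer k = 3.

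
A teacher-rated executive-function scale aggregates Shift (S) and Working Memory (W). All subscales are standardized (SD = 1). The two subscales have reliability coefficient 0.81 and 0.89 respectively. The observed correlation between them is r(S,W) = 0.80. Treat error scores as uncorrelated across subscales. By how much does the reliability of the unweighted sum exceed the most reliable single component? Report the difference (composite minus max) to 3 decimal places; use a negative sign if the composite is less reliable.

0.027

Var(sum) = 2 + 1.6 = 3.6; true-score variance = 1.7 + 1.6 = 3.3; composite reliability = 0.9167.
Max component reliability = 0.8900.
Difference = 0.9167 − 0.8900 = 0.027.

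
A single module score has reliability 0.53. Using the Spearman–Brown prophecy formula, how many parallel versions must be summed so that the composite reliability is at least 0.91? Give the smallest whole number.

9

k ≥ ρ*(1−ρ₁)/(ρ₁(1−ρ*)) = 0.91·0.47 / (0.53·0.09) = 8.966.
Smallest integer k = 9.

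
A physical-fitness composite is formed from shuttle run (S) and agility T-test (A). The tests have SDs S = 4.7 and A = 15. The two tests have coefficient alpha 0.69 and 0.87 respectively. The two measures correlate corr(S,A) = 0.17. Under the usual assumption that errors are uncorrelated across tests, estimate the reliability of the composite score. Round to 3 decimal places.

Var(S+A) = 4.7² + 15² + 2·[4.7·15·0.17] = 247.09 + 23.97 = 271.06.
With uncorrelated errors the cross-covariances are all true-score covariance, so they carry over unchanged; only the diagonal terms shrink to ρᵢσᵢ².
True-score variance = [4.7²·0.69 + 15²·0.87] + 23.97 = 210.992 + 23.97 = 234.962.
Reliability = 234.962 / 271.06 = 0.867.

0.867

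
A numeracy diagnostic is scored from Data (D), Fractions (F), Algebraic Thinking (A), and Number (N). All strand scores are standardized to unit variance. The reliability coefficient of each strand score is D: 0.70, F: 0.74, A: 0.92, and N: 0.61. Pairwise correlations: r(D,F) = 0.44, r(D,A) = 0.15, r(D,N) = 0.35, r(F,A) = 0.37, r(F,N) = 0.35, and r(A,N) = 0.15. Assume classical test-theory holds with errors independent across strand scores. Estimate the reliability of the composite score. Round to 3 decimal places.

0.865

Var(D+F+A+N) = 4 + 2·[0.44 + 0.15 + 0.35 + 0.37 + 0.35 + 0.15] = 4 + 3.62 = 7.62.
With uncorrelated errors the cross-covariances are all true-score covariance, so they carry over unchanged; only the diagonal terms shrink to ρᵢσᵢ².
True-score variance = [0.70 + 0.74 + 0.92 + 0.61] + 3.62 = 2.97 + 3.62 = 6.59.
Reliability = 6.59 / 7.62 = 0.865.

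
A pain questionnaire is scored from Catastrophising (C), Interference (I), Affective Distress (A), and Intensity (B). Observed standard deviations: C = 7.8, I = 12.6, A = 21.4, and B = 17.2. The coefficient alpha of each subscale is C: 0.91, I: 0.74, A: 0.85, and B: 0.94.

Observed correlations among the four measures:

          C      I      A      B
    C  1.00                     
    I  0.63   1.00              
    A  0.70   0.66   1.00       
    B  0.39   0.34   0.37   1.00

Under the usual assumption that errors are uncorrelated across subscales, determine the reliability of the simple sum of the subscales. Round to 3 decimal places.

0.940

Var(C+I+A+B) = 7.8² + 12.6² + 21.4² + 17.2² + 2·[7.8·12.6·0.63 + 7.8·21.4·0.70 + 7.8·17.2·0.39 + 12.6·21.4·0.66 + 12.6·17.2·0.34 + 21.4·17.2·0.37] = 973.4 + 1237.84 = 2211.24.
Under uncorrelated errors the observed covariances equal the true-score covariances, so only the own-variance terms attenuate.
True-score variance = [7.8²·0.91 + 12.6²·0.74 + 21.4²·0.85 + 17.2²·0.94] + 1237.84 = 840.202 + 1237.84 = 2078.04.
Reliability = 2078.04 / 2211.24 = 0.940.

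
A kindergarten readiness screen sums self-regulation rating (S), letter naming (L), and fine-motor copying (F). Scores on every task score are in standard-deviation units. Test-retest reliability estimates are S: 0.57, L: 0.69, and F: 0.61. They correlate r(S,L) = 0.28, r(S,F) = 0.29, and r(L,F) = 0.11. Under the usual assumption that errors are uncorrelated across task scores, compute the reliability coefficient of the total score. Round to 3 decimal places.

0.741

Var(S+L+F) = 3 + 2·[0.28 + 0.29 + 0.11] = 3 + 1.36 = 4.36.
Because errors are independent across components, Cov(Tᵢ,Tⱼ) = Cov(Xᵢ,Xⱼ); the off-diagonal part of the true-score variance is the same as above.
True-score variance = [0.57 + 0.69 + 0.61] + 1.36 = 1.87 + 1.36 = 3.23.
Reliability = 3.23 / 4.36 = 0.741.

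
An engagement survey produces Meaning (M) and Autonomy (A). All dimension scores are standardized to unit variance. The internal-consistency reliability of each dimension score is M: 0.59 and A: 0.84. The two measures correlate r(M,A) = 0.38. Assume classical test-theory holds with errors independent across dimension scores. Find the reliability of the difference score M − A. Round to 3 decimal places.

Var(M−A) = 1 + 1 − 2·0.38 = 2 − 0.76 = 1.24.
Because errors are independent across components, Cov(Tᵢ,Tⱼ) = Cov(Xᵢ,Xⱼ); the off-diagonal part of the true-score variance is the same as above.
True-score variance = [0.59 + 0.84] − 0.76 = 1.43 − 0.76 = 0.67.
Reliability = 0.67 / 1.24 = 0.540.

0.540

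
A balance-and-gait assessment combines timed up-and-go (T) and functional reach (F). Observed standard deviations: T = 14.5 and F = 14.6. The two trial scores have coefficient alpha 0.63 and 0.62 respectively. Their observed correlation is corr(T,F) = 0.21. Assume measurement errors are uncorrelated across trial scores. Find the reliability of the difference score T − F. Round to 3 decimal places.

0.525

Var(T−F) = 14.5² + 14.6² − 2·14.5·14.6·0.21 = 423.41 − 88.914 = 334.496.
With uncorrelated errors the cross-covariances are all true-score covariance, so they carry over unchanged; only the diagonal terms shrink to ρᵢσᵢ².
True-score variance = [14.5²·0.63 + 14.6²·0.62] − 88.914 = 264.617 − 88.914 = 175.703.
Reliability = 175.703 / 334.496 = 0.525.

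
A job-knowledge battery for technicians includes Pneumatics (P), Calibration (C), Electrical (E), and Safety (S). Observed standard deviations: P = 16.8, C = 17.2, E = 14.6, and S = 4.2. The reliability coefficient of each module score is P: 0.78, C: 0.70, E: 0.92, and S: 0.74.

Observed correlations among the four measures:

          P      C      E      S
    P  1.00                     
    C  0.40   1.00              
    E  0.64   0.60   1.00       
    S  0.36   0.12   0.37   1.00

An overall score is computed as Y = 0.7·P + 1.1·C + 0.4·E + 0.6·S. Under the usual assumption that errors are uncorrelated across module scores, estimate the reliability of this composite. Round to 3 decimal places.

0.855

Var(Y) = 0.7²·16.8² + 1.1²·17.2² + 0.4²·14.6² + 0.6²·4.2² + 2·[0.77·16.8·17.2·0.40 + 0.28·16.8·14.6·0.64 + 0.42·16.8·4.2·0.36 + 0.44·17.2·14.6·0.60 + 0.66·17.2·4.2·0.12 + 0.24·14.6·4.2·0.37] = 536.72 + 442.17 = 978.89.
Because errors are independent across components, Cov(Tᵢ,Tⱼ) = Cov(Xᵢ,Xⱼ); the off-diagonal part of the true-score variance is the same as above.
True-score variance = [0.7²·16.8²·0.78 + 1.1²·17.2²·0.70 + 0.4²·14.6²·0.92 + 0.6²·4.2²·0.74] + 442.17 = 394.525 + 442.17 = 836.695.
Reliability = 836.695 / 978.89 = 0.855.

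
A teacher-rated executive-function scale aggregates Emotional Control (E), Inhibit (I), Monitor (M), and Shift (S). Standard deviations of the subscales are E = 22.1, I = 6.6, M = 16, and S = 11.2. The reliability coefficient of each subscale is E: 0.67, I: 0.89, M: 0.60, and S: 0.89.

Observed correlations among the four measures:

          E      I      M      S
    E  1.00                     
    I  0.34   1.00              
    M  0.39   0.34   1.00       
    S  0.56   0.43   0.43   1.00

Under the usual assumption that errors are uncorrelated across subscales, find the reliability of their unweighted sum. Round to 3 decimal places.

0.848

Var(E+I+M+S) = 22.1² + 6.6² + 16² + 11.2² + 2·[22.1·6.6·0.34 + 22.1·16·0.39 + 22.1·11.2·0.56 + 6.6·16·0.34 + 6.6·11.2·0.43 + 16·11.2·0.43] = 913.41 + 941.706 = 1855.12.
Under uncorrelated errors the observed covariances equal the true-score covariances, so only the own-variance terms attenuate.
True-score variance = [22.1²·0.67 + 6.6²·0.89 + 16²·0.60 + 11.2²·0.89] + 941.706 = 631.245 + 941.706 = 1572.95.
Reliability = 1572.95 / 1855.12 = 0.848.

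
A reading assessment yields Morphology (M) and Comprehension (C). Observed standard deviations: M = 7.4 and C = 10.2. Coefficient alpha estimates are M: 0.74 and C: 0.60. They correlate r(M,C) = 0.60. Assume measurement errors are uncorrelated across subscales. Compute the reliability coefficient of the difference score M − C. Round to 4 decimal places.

0.1813

Var(M−C) = 7.4² + 10.2² − 2·7.4·10.2·0.60 = 158.8 − 90.576 = 68.224.
With uncorrelated errors the cross-covariances are all true-score covariance, so they carry over unchanged; only the diagonal terms shrink to ρᵢσᵢ².
True-score variance = [7.4²·0.74 + 10.2²·0.60] − 90.576 = 102.946 − 90.576 = 12.3704.
Reliability = 12.3704 / 68.224 = 0.1813.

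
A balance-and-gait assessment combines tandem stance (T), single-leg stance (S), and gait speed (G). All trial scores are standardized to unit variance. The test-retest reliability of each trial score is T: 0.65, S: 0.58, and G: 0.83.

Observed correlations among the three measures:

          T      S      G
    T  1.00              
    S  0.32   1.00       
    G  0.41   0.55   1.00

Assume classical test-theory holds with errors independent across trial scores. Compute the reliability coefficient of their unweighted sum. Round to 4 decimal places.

Var(T+S+G) = 3 + 2·[0.32 + 0.41 + 0.55] = 3 + 2.56 = 5.56.
Under uncorrelated errors the observed covariances equal the true-score covariances, so only the own-variance terms attenuate.
True-score variance = [0.65 + 0.58 + 0.83] + 2.56 = 2.06 + 2.56 = 4.62.
Reliability = 4.62 / 5.56 = 0.8309.

0.8309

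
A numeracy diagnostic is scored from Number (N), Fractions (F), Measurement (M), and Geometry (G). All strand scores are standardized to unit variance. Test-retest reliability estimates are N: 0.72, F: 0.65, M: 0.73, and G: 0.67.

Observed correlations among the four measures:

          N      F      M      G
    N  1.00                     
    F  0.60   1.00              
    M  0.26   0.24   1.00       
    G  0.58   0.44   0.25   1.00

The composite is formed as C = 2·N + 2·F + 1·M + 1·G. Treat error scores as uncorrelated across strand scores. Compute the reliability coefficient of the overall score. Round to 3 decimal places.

Var(C) = 2² + 2² + 1 + 1 + 2·[4·0.60 + 2·0.26 + 2·0.58 + 2·0.24 + 2·0.44 + 0.25] = 10 + 11.38 = 21.38.
Under uncorrelated errors the observed covariances equal the true-score covariances, so only the own-variance terms attenuate.
True-score variance = [2²·0.72 + 2²·0.65 + 0.73 + 0.67] + 11.38 = 6.88 + 11.38 = 18.26.
Reliability = 18.26 / 21.38 = 0.854.

0.854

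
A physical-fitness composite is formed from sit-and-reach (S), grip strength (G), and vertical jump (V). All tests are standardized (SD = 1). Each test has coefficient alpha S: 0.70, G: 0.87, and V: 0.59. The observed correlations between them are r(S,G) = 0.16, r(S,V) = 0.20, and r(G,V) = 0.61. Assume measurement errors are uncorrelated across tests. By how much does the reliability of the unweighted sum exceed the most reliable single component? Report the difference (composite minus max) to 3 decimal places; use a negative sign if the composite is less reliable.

-0.040

Var(sum) = 3 + 1.94 = 4.94; true-score variance = 2.16 + 1.94 = 4.1; composite reliability = 0.8300.
Max component reliability = 0.8700.
Difference = 0.8300 − 0.8700 = -0.040.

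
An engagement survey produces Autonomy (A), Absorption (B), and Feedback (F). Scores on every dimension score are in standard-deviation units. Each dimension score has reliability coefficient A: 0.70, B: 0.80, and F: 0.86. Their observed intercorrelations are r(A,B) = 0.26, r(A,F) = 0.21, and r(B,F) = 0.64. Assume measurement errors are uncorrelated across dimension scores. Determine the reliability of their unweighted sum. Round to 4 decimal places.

Var(A+B+F) = 3 + 2·[0.26 + 0.21 + 0.64] = 3 + 2.22 = 5.22.
Because errors are independent across components, Cov(Tᵢ,Tⱼ) = Cov(Xᵢ,Xⱼ); the off-diagonal part of the true-score variance is the same as above.
True-score variance = [0.70 + 0.80 + 0.86] + 2.22 = 2.36 + 2.22 = 4.58.
Reliability = 4.58 / 5.22 = 0.8774.

0.8774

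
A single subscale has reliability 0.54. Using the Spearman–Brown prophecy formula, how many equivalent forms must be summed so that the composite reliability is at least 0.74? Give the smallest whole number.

k ≥ ρ*(1−ρ₁)/(ρ₁(1−ρ*)) = 0.74·0.46 / (0.54·0.26) = 2.425.
Smallest integer k = 3.

3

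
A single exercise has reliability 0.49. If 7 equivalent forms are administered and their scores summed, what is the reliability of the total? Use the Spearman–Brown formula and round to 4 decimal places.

0.8706

ρ_k = kρ / (1 + (k−1)ρ) = 7·0.49 / (1 + 6·0.49) = 3.430 / 3.940 = 0.8706.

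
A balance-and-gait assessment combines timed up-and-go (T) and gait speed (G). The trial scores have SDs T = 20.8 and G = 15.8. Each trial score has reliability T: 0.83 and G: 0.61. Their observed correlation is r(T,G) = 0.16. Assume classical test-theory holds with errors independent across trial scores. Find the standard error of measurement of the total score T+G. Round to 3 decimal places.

13.073

Var(total) = 682.28 + 105.165 = 787.445.
True-score variance = 511.372 + 105.165 = 616.536, so reliability = 0.7830.
Error variance = 787.445 − 616.536 = 170.908; SEM = √170.908 = 13.073.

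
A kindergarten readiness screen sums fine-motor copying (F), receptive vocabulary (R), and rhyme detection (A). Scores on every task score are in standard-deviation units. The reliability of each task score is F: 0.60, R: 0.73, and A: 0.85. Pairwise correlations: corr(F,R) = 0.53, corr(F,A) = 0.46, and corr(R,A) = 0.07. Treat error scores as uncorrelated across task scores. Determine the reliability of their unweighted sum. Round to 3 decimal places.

0.840

Var(F+R+A) = 3 + 2·[0.53 + 0.46 + 0.07] = 3 + 2.12 = 5.12.
Because errors are independent across components, Cov(Tᵢ,Tⱼ) = Cov(Xᵢ,Xⱼ); the off-diagonal part of the true-score variance is the same as above.
True-score variance = [0.60 + 0.73 + 0.85] + 2.12 = 2.18 + 2.12 = 4.3.
Reliability = 4.3 / 5.12 = 0.840.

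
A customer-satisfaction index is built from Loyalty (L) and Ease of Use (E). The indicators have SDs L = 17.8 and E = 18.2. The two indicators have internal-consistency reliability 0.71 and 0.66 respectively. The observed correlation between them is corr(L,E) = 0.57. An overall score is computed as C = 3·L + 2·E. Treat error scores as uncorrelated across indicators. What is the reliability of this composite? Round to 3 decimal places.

Var(C) = 3²·17.8² + 2²·18.2² + 2·[6·17.8·18.2·0.57] = 4176.52 + 2215.89 = 6392.41.
Because errors are independent across components, Cov(Tᵢ,Tⱼ) = Cov(Xᵢ,Xⱼ); the off-diagonal part of the true-score variance is the same as above.
True-score variance = [3²·17.8²·0.71 + 2²·18.2²·0.66] + 2215.89 = 2899.08 + 2215.89 = 5114.97.
Reliability = 5114.97 / 6392.41 = 0.800.

0.800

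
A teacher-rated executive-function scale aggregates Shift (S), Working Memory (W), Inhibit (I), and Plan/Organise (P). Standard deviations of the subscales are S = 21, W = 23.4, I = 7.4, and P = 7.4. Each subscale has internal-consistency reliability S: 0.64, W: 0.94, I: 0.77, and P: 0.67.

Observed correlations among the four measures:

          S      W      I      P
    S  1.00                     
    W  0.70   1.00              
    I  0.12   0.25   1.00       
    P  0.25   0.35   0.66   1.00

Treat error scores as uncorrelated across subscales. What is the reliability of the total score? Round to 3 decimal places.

0.898

Var(S+W+I+P) = 21² + 23.4² + 7.4² + 7.4² + 2·[21·23.4·0.70 + 21·7.4·0.12 + 21·7.4·0.25 + 23.4·7.4·0.25 + 23.4·7.4·0.35 + 7.4·7.4·0.66] = 1098.08 + 1083.03 = 2181.11.
Because errors are independent across components, Cov(Tᵢ,Tⱼ) = Cov(Xᵢ,Xⱼ); the off-diagonal part of the true-score variance is the same as above.
True-score variance = [21²·0.64 + 23.4²·0.94 + 7.4²·0.77 + 7.4²·0.67] + 1083.03 = 875.801 + 1083.03 = 1958.83.
Reliability = 1958.83 / 2181.11 = 0.898.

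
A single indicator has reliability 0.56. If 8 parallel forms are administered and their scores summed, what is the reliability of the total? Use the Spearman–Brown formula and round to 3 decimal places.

0.911

ρ_k = kρ / (1 + (k−1)ρ) = 8·0.56 / (1 + 7·0.56) = 4.480 / 4.920 = 0.911.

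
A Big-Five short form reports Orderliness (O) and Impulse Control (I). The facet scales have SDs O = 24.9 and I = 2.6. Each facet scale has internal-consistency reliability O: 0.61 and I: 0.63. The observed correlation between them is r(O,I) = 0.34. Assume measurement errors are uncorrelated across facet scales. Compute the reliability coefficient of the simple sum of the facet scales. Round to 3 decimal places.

0.636

Var(O+I) = 24.9² + 2.6² + 2·[24.9·2.6·0.34] = 626.77 + 44.0232 = 670.793.
Under uncorrelated errors the observed covariances equal the true-score covariances, so only the own-variance terms attenuate.
True-score variance = [24.9²·0.61 + 2.6²·0.63] + 44.0232 = 382.465 + 44.0232 = 426.488.
Reliability = 426.488 / 670.793 = 0.636.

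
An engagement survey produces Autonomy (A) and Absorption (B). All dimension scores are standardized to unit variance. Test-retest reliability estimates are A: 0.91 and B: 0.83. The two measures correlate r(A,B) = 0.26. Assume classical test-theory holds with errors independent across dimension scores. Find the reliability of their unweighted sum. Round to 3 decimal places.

0.897

Var(A+B) = 2 + 2·[0.26] = 2 + 0.52 = 2.52.
Because errors are independent across components, Cov(Tᵢ,Tⱼ) = Cov(Xᵢ,Xⱼ); the off-diagonal part of the true-score variance is the same as above.
True-score variance = [0.91 + 0.83] + 0.52 = 1.74 + 0.52 = 2.26.
Reliability = 2.26 / 2.52 = 0.897.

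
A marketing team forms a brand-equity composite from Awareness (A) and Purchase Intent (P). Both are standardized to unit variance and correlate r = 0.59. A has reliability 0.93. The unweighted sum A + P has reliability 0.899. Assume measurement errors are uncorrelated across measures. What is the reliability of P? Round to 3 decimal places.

0.749

Var(A+P) = 2 + 2·0.59 = 3.180.
True-score variance = ρ_A + ρ_P + 2·0.59, so 0.899 = (0.93 + ρ_P + 1.18) / 3.180.
ρ_P = 0.899·3.180 − 0.93 − 1.18 = 0.749.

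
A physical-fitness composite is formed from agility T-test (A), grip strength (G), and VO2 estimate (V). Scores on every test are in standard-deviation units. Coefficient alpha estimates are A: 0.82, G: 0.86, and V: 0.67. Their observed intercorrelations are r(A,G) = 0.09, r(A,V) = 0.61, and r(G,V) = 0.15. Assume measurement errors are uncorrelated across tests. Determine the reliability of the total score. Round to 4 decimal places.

0.8617

Var(A+G+V) = 3 + 2·[0.09 + 0.61 + 0.15] = 3 + 1.7 = 4.7.
Under uncorrelated errors the observed covariances equal the true-score covariances, so only the own-variance terms attenuate.
True-score variance = [0.82 + 0.86 + 0.67] + 1.7 = 2.35 + 1.7 = 4.05.
Reliability = 4.05 / 4.7 = 0.8617.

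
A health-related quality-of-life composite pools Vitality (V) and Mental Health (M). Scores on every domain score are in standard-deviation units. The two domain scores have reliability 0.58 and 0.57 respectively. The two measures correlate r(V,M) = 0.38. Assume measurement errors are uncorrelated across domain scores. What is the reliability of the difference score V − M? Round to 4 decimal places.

Var(V−M) = 1 + 1 − 2·0.38 = 2 − 0.76 = 1.24.
Under uncorrelated errors the observed covariances equal the true-score covariances, so only the own-variance terms attenuate.
True-score variance = [0.58 + 0.57] − 0.76 = 1.15 − 0.76 = 0.39.
Reliability = 0.39 / 1.24 = 0.3145.

0.3145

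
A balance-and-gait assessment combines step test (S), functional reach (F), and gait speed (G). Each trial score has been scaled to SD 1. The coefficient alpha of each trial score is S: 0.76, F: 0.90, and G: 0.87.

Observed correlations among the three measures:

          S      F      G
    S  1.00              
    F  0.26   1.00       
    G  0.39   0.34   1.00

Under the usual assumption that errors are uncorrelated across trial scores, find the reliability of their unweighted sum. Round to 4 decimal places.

0.9056

Var(S+F+G) = 3 + 2·[0.26 + 0.39 + 0.34] = 3 + 1.98 = 4.98.
With uncorrelated errors the cross-covariances are all true-score covariance, so they carry over unchanged; only the diagonal terms shrink to ρᵢσᵢ².
True-score variance = [0.76 + 0.90 + 0.87] + 1.98 = 2.53 + 1.98 = 4.51.
Reliability = 4.51 / 4.98 = 0.9056.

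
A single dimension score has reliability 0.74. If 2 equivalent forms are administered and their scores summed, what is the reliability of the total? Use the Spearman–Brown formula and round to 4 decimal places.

0.8506

ρ_k = kρ / (1 + (k−1)ρ) = 2·0.74 / (1 + 1·0.74) = 1.480 / 1.740 = 0.8506.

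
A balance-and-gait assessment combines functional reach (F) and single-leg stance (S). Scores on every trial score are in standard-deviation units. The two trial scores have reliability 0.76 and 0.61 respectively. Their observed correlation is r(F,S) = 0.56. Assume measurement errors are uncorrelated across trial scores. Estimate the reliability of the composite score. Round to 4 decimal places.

0.7981

Var(F+S) = 2 + 2·[0.56] = 2 + 1.12 = 3.12.
With uncorrelated errors the cross-covariances are all true-score covariance, so they carry over unchanged; only the diagonal terms shrink to ρᵢσᵢ².
True-score variance = [0.76 + 0.61] + 1.12 = 1.37 + 1.12 = 2.49.
Reliability = 2.49 / 3.12 = 0.7981.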